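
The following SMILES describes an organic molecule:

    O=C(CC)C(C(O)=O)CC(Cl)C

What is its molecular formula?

C8H13ClO3

Walk through each heavy atom and fill implicit hydrogens from standard valence (C 4, N 3, O 2, S 2, halogen 1):
  atom 1: O, bond orders sum to 2 (valence 2) → 0 H
  atom 2: C, bond orders sum to 4 (valence 4) → 0 H
  atom 3: C, bond orders sum to 2 (valence 4) → 2 H
  atom 4: C, bond orders sum to 1 (valence 4) → 3 H
  atom 5: C, bond orders sum to 3 (valence 4) → 1 H
  atom 6: C, bond orders sum to 4 (valence 4) → 0 H
  atom 7: O, bond orders sum to 1 (valence 2) → 1 H
  atom 8: O, bond orders sum to 2 (valence 2) → 0 H
  atom 9: C, bond orders sum to 2 (valence 4) → 2 H
  atom 10: C, bond orders sum to 3 (valence 4) → 1 H
  atom 11: Cl (halogen, monovalent) → 0 H
  atom 12: C, bond orders sum to 1 (valence 4) → 3 H
Totals → C:8, H:13, Cl:1, O:3.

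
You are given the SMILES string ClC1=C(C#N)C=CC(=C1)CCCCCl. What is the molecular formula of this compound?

Walk through each heavy atom and fill implicit hydrogens from standard valence (C 4, N 3, O 2, S 2, halogen 1):
  atom 1: Cl (halogen, monovalent) → 0 H
  atom 2: C, bond orders sum to 4 (valence 4) → 0 H
  atom 3: C, bond orders sum to 4 (valence 4) → 0 H
  atom 4: C, bond orders sum to 4 (valence 4) → 0 H
  atom 5: N, bond orders sum to 3 (valence 3) → 0 H
  atom 6: C, bond orders sum to 3 (valence 4) → 1 H
  atom 7: C, bond orders sum to 3 (valence 4) → 1 H
  atom 8: C, bond orders sum to 4 (valence 4) → 0 H
  atom 9: C, bond orders sum to 3 (valence 4) → 1 H
  atom 10: C, bond orders sum to 2 (valence 4) → 2 H
  atom 11: C, bond orders sum to 2 (valence 4) → 2 H
  atom 12: C, bond orders sum to 2 (valence 4) → 2 H
  atom 13: C, bond orders sum to 2 (valence 4) → 2 H
  atom 14: Cl (halogen, monovalent) → 0 H
Totals → C:11, H:11, Cl:2, N:1.

C11H11Cl2N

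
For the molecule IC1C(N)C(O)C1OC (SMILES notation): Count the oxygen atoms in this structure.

Scan the SMILES for O atoms (remember two-letter symbols like Cl and Br are single atoms).
Oxygen count: 2.

2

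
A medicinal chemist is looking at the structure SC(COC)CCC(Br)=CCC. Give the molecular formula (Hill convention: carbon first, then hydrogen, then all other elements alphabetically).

C9H17BrOS

Walk through each heavy atom and fill implicit hydrogens from standard valence (C 4, N 3, O 2, S 2, halogen 1):
  atom 1: S, bond orders sum to 1 (valence 2) → 1 H
  atom 2: C, bond orders sum to 3 (valence 4) → 1 H
  atom 3: C, bond orders sum to 2 (valence 4) → 2 H
  atom 4: O, bond orders sum to 2 (valence 2) → 0 H
  atom 5: C, bond orders sum to 1 (valence 4) → 3 H
  atom 6: C, bond orders sum to 2 (valence 4) → 2 H
  atom 7: C, bond orders sum to 2 (valence 4) → 2 H
  atom 8: C, bond orders sum to 4 (valence 4) → 0 H
  atom 9: Br (halogen, monovalent) → 0 H
  atom 10: C, bond orders sum to 3 (valence 4) → 1 H
  atom 11: C, bond orders sum to 2 (valence 4) → 2 H
  atom 12: C, bond orders sum to 1 (valence 4) → 3 H
Totals → C:9, H:17, Br:1, O:1, S:1.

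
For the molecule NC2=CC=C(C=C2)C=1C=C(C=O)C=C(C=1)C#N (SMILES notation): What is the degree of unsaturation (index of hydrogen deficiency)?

Molecular formula: C14H10N2O.
DoU = (2C + 2 + N − H − X) / 2, where X is the halogen count and O/S are ignored.
    = (2·14 + 2 + 2 − 10 − 0) / 2 = 22 / 2 = 11.

11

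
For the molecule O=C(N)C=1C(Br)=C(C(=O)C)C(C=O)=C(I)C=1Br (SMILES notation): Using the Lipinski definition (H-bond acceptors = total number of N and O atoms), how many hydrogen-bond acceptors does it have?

4

N atoms: 1; O atoms: 3.
Lipinski HBA = 1 + 3 = 4.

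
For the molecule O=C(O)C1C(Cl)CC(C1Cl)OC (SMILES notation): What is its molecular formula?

Walk through each heavy atom and fill implicit hydrogens from standard valence (C 4, N 3, O 2, S 2, halogen 1):
  atom 1: O, bond orders sum to 2 (valence 2) → 0 H
  atom 2: C, bond orders sum to 4 (valence 4) → 0 H
  atom 3: O, bond orders sum to 1 (valence 2) → 1 H
  atom 4: C, bond orders sum to 3 (valence 4) → 1 H
  atom 5: C, bond orders sum to 3 (valence 4) → 1 H
  atom 6: Cl (halogen, monovalent) → 0 H
  atom 7: C, bond orders sum to 2 (valence 4) → 2 H
  atom 8: C, bond orders sum to 3 (valence 4) → 1 H
  atom 9: C, bond orders sum to 3 (valence 4) → 1 H
  atom 10: Cl (halogen, monovalent) → 0 H
  atom 11: O, bond orders sum to 2 (valence 2) → 0 H
  atom 12: C, bond orders sum to 1 (valence 4) → 3 H
Totals → C:7, H:10, Cl:2, O:3.
In Hill order: C7H10Cl2O3.

C7H10Cl2O3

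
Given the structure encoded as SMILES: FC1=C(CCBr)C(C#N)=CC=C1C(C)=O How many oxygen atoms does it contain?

1

Scan the SMILES for O atoms (remember two-letter symbols like Cl and Br are single atoms).
Oxygen count: 1.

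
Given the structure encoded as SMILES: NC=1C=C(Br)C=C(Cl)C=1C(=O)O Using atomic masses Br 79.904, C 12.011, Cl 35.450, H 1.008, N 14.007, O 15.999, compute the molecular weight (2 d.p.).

250.48 g/mol

First, the molecular formula is C7H5BrClNO2 (counting implicit H from valence).
  Br: 1 × 79.904 = 79.904
  C: 7 × 12.011 = 84.077
  Cl: 1 × 35.450 = 35.450
  H: 5 × 1.008 = 5.040
  N: 1 × 14.007 = 14.007
  O: 2 × 15.999 = 31.998
Sum: 1×79.904 + 7×12.011 + 1×35.450 + 5×1.008 + 1×14.007 + 2×15.999 = 250.476 → 250.48 g/mol.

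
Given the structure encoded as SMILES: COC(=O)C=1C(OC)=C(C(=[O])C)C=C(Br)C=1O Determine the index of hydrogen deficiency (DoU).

6

Molecular formula: C11H11BrO5.
DoU = (2C + 2 + N − H − X) / 2, where X is the halogen count and O/S are ignored.
    = (2·11 + 2 + 0 − 11 − 1) / 2 = 12 / 2 = 6.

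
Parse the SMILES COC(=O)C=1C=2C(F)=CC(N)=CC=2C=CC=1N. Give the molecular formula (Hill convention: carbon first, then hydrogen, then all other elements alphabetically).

C12H11FN2O2

Walk through each heavy atom and fill implicit hydrogens from standard valence (C 4, N 3, O 2, S 2, halogen 1):
  atom 1: C, bond orders sum to 1 (valence 4) → 3 H
  atom 2: O, bond orders sum to 2 (valence 2) → 0 H
  atom 3: C, bond orders sum to 4 (valence 4) → 0 H
  atom 4: O, bond orders sum to 2 (valence 2) → 0 H
  atom 5: C, bond orders sum to 4 (valence 4) → 0 H
  atom 6: C, bond orders sum to 4 (valence 4) → 0 H
  atom 7: C, bond orders sum to 4 (valence 4) → 0 H
  atom 8: F (halogen, monovalent) → 0 H
  atom 9: C, bond orders sum to 3 (valence 4) → 1 H
  atom 10: C, bond orders sum to 4 (valence 4) → 0 H
  atom 11: N, bond orders sum to 1 (valence 3) → 2 H
  atom 12: C, bond orders sum to 3 (valence 4) → 1 H
  atom 13: C, bond orders sum to 4 (valence 4) → 0 H
  atom 14: C, bond orders sum to 3 (valence 4) → 1 H
  atom 15: C, bond orders sum to 3 (valence 4) → 1 H
  atom 16: C, bond orders sum to 4 (valence 4) → 0 H
  atom 17: N, bond orders sum to 1 (valence 3) → 2 H
Totals → C:12, H:11, F:1, N:2, O:2.
In Hill order: C12H11FN2O2.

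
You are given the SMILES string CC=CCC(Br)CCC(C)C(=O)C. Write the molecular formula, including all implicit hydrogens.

Walk through each heavy atom and fill implicit hydrogens from standard valence (C 4, N 3, O 2, S 2, halogen 1):
  atom 1: C, bond orders sum to 1 (valence 4) → 3 H
  atom 2: C, bond orders sum to 3 (valence 4) → 1 H
  atom 3: C, bond orders sum to 3 (valence 4) → 1 H
  atom 4: C, bond orders sum to 2 (valence 4) → 2 H
  atom 5: C, bond orders sum to 3 (valence 4) → 1 H
  atom 6: Br (halogen, monovalent) → 0 H
  atom 7: C, bond orders sum to 2 (valence 4) → 2 H
  atom 8: C, bond orders sum to 2 (valence 4) → 2 H
  atom 9: C, bond orders sum to 3 (valence 4) → 1 H
  atom 10: C, bond orders sum to 1 (valence 4) → 3 H
  atom 11: C, bond orders sum to 4 (valence 4) → 0 H
  atom 12: O, bond orders sum to 2 (valence 2) → 0 H
  atom 13: C, bond orders sum to 1 (valence 4) → 3 H
Totals → C:11, H:19, Br:1, O:1.
In Hill order: C11H19BrO.

C11H19BrO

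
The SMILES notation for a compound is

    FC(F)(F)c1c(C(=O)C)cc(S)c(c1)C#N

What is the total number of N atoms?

1

Scan the SMILES for N atoms (remember two-letter symbols like Cl and Br are single atoms).
Nitrogen count: 1.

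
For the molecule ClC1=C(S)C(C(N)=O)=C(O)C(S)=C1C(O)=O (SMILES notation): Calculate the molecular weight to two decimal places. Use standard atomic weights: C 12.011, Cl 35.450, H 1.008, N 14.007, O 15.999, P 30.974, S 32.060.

279.71 g/mol

First, the molecular formula is C8H6ClNO4S2 (counting implicit H from valence).
  C: 8 × 12.011 = 96.088
  Cl: 1 × 35.450 = 35.450
  H: 6 × 1.008 = 6.048
  N: 1 × 14.007 = 14.007
  O: 4 × 15.999 = 63.996
  S: 2 × 32.060 = 64.120
Sum: 8×12.011 + 1×35.450 + 6×1.008 + 1×14.007 + 4×15.999 + 2×32.060 = 279.709 → 279.71 g/mol.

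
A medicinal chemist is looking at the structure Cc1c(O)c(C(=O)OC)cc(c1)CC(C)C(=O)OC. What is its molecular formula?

Walk through each heavy atom and fill implicit hydrogens from standard valence (C 4, N 3, O 2, S 2, halogen 1); for lowercase aromatic atoms, an aromatic c carries 1 H when it has two neighbours and 0 H with three, and aromatic n carries 0 H:
  atom 1: C, bond orders sum to 1 (valence 4) → 3 H
  atom 2: aromatic c, 3 neighbours → 0 H
  atom 3: aromatic c, 3 neighbours → 0 H
  atom 4: O, bond orders sum to 1 (valence 2) → 1 H
  atom 5: aromatic c, 3 neighbours → 0 H
  atom 6: C, bond orders sum to 4 (valence 4) → 0 H
  atom 7: O, bond orders sum to 2 (valence 2) → 0 H
  atom 8: O, bond orders sum to 2 (valence 2) → 0 H
  atom 9: C, bond orders sum to 1 (valence 4) → 3 H
  atom 10: aromatic c, 2 neighbours → 1 H
  atom 11: aromatic c, 3 neighbours → 0 H
  atom 12: aromatic c, 2 neighbours → 1 H
  atom 13: C, bond orders sum to 2 (valence 4) → 2 H
  atom 14: C, bond orders sum to 3 (valence 4) → 1 H
  atom 15: C, bond orders sum to 1 (valence 4) → 3 H
  atom 16: C, bond orders sum to 4 (valence 4) → 0 H
  atom 17: O, bond orders sum to 2 (valence 2) → 0 H
  atom 18: O, bond orders sum to 2 (valence 2) → 0 H
  atom 19: C, bond orders sum to 1 (valence 4) → 3 H
Totals → C:14, H:18, O:5.
In Hill order: C14H18O5.

C14H18O5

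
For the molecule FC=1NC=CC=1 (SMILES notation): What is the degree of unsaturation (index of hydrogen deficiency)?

3

Degree of unsaturation = (number of rings) + (number of π bonds).
Ring closures in the SMILES: 1.
π bonds: 2 double bonds (each 1 DoU) → 2 DoU from unsaturation.
Total DoU = 1 + 2 = 3.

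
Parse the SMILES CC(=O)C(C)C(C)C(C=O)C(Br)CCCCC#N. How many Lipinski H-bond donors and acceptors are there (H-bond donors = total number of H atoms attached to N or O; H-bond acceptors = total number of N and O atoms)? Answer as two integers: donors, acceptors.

0, 3

Donors: find every N or O and count the H atoms it carries.
  atom 3 (O): bond orders sum to 2 → 0 H
  atom 10 (O): bond orders sum to 2 → 0 H
  atom 18 (N): bond orders sum to 3 → 0 H
Lipinski HBD = 0.
Acceptors: N atoms = 1, O atoms = 2 → HBA = 3.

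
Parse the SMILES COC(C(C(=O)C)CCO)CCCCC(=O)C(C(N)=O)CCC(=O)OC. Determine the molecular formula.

C18H31NO7

Walk through each heavy atom and fill implicit hydrogens from standard valence (C 4, N 3, O 2, S 2, halogen 1):
  atom 1: C, bond orders sum to 1 (valence 4) → 3 H
  atom 2: O, bond orders sum to 2 (valence 2) → 0 H
  atom 3: C, bond orders sum to 3 (valence 4) → 1 H
  atom 4: C, bond orders sum to 3 (valence 4) → 1 H
  atom 5: C, bond orders sum to 4 (valence 4) → 0 H
  atom 6: O, bond orders sum to 2 (valence 2) → 0 H
  atom 7: C, bond orders sum to 1 (valence 4) → 3 H
  atom 8: C, bond orders sum to 2 (valence 4) → 2 H
  atom 9: C, bond orders sum to 2 (valence 4) → 2 H
  atom 10: O, bond orders sum to 1 (valence 2) → 1 H
  atom 11: C, bond orders sum to 2 (valence 4) → 2 H
  atom 12: C, bond orders sum to 2 (valence 4) → 2 H
  atom 13: C, bond orders sum to 2 (valence 4) → 2 H
  atom 14: C, bond orders sum to 2 (valence 4) → 2 H
  atom 15: C, bond orders sum to 4 (valence 4) → 0 H
  atom 16: O, bond orders sum to 2 (valence 2) → 0 H
  atom 17: C, bond orders sum to 3 (valence 4) → 1 H
  atom 18: C, bond orders sum to 4 (valence 4) → 0 H
  atom 19: N, bond orders sum to 1 (valence 3) → 2 H
  atom 20: O, bond orders sum to 2 (valence 2) → 0 H
  atom 21: C, bond orders sum to 2 (valence 4) → 2 H
  atom 22: C, bond orders sum to 2 (valence 4) → 2 H
  atom 23: C, bond orders sum to 4 (valence 4) → 0 H
  atom 24: O, bond orders sum to 2 (valence 2) → 0 H
  atom 25: O, bond orders sum to 2 (valence 2) → 0 H
  atom 26: C, bond orders sum to 1 (valence 4) → 3 H
Totals → C:18, H:31, N:1, O:7.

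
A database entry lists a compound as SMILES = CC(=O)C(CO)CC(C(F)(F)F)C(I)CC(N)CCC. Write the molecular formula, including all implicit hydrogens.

Walk through each heavy atom and fill implicit hydrogens from standard valence (C 4, N 3, O 2, S 2, halogen 1):
  atom 1: C, bond orders sum to 1 (valence 4) → 3 H
  atom 2: C, bond orders sum to 4 (valence 4) → 0 H
  atom 3: O, bond orders sum to 2 (valence 2) → 0 H
  atom 4: C, bond orders sum to 3 (valence 4) → 1 H
  atom 5: C, bond orders sum to 2 (valence 4) → 2 H
  atom 6: O, bond orders sum to 1 (valence 2) → 1 H
  atom 7: C, bond orders sum to 2 (valence 4) → 2 H
  atom 8: C, bond orders sum to 3 (valence 4) → 1 H
  atom 9: C, bond orders sum to 4 (valence 4) → 0 H
  atom 10: F (halogen, monovalent) → 0 H
  atom 11: F (halogen, monovalent) → 0 H
  atom 12: F (halogen, monovalent) → 0 H
  atom 13: C, bond orders sum to 3 (valence 4) → 1 H
  atom 14: I (halogen, monovalent) → 0 H
  atom 15: C, bond orders sum to 2 (valence 4) → 2 H
  atom 16: C, bond orders sum to 3 (valence 4) → 1 H
  atom 17: N, bond orders sum to 1 (valence 3) → 2 H
  atom 18: C, bond orders sum to 2 (valence 4) → 2 H
  atom 19: C, bond orders sum to 2 (valence 4) → 2 H
  atom 20: C, bond orders sum to 1 (valence 4) → 3 H
Totals → C:13, H:23, F:3, I:1, N:1, O:2.
In Hill order: C13H23F3INO2.

C13H23F3INO2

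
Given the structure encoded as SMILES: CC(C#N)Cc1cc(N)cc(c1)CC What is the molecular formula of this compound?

Walk through each heavy atom and fill implicit hydrogens from standard valence (C 4, N 3, O 2, S 2, halogen 1); for lowercase aromatic atoms, an aromatic c carries 1 H when it has two neighbours and 0 H with three, and aromatic n carries 0 H:
  atom 1: C, bond orders sum to 1 (valence 4) → 3 H
  atom 2: C, bond orders sum to 3 (valence 4) → 1 H
  atom 3: C, bond orders sum to 4 (valence 4) → 0 H
  atom 4: N, bond orders sum to 3 (valence 3) → 0 H
  atom 5: C, bond orders sum to 2 (valence 4) → 2 H
  atom 6: aromatic c, 3 neighbours → 0 H
  atom 7: aromatic c, 2 neighbours → 1 H
  atom 8: aromatic c, 3 neighbours → 0 H
  atom 9: N, bond orders sum to 1 (valence 3) → 2 H
  atom 10: aromatic c, 2 neighbours → 1 H
  atom 11: aromatic c, 3 neighbours → 0 H
  atom 12: aromatic c, 2 neighbours → 1 H
  atom 13: C, bond orders sum to 2 (valence 4) → 2 H
  atom 14: C, bond orders sum to 1 (valence 4) → 3 H
Totals → C:12, H:16, N:2.
In Hill order: C12H16N2.

C12H16N2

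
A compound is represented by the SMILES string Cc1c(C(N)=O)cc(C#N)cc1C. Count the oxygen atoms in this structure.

1

Scan the SMILES for O atoms (remember two-letter symbols like Cl and Br are single atoms).
Oxygen count: 1.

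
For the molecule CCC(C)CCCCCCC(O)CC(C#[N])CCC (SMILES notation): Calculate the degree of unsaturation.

Degree of unsaturation = (number of rings) + (number of π bonds).
Ring closures in the SMILES: 0.
π bonds: 1 triple bond (each 2 DoU) → 2 DoU from unsaturation.
Total DoU = 0 + 2 = 2.

2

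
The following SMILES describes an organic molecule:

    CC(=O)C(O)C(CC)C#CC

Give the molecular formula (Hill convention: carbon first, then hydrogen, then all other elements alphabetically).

C9H14O2

Walk through each heavy atom and fill implicit hydrogens from standard valence (C 4, N 3, O 2, S 2, halogen 1):
  atom 1: C, bond orders sum to 1 (valence 4) → 3 H
  atom 2: C, bond orders sum to 4 (valence 4) → 0 H
  atom 3: O, bond orders sum to 2 (valence 2) → 0 H
  atom 4: C, bond orders sum to 3 (valence 4) → 1 H
  atom 5: O, bond orders sum to 1 (valence 2) → 1 H
  atom 6: C, bond orders sum to 3 (valence 4) → 1 H
  atom 7: C, bond orders sum to 2 (valence 4) → 2 H
  atom 8: C, bond orders sum to 1 (valence 4) → 3 H
  atom 9: C, bond orders sum to 4 (valence 4) → 0 H
  atom 10: C, bond orders sum to 4 (valence 4) → 0 H
  atom 11: C, bond orders sum to 1 (valence 4) → 3 H
Totals → C:9, H:14, O:2.
In Hill order: C9H14O2.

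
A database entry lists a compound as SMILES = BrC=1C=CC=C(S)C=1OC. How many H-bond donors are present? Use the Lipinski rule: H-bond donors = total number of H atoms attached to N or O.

0

Donors: find every N or O and count the H atoms it carries.
  atom 9 (O): bond orders sum to 2 → 0 H
Lipinski HBD = 0.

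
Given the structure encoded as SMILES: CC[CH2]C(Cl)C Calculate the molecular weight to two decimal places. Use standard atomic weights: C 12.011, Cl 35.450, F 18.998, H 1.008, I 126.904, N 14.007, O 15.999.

106.59 g/mol

First, the molecular formula is C5H11Cl (counting implicit H from valence).
  C: 5 × 12.011 = 60.055
  Cl: 1 × 35.450 = 35.450
  H: 11 × 1.008 = 11.088
Sum: 5×12.011 + 1×35.450 + 11×1.008 = 106.593 → 106.59 g/mol.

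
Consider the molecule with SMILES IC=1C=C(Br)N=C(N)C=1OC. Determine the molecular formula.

C6H6BrIN2O

Walk through each heavy atom and fill implicit hydrogens from standard valence (C 4, N 3, O 2, S 2, halogen 1):
  atom 1: I (halogen, monovalent) → 0 H
  atom 2: C, bond orders sum to 4 (valence 4) → 0 H
  atom 3: C, bond orders sum to 3 (valence 4) → 1 H
  atom 4: C, bond orders sum to 4 (valence 4) → 0 H
  atom 5: Br (halogen, monovalent) → 0 H
  atom 6: N, bond orders sum to 3 (valence 3) → 0 H
  atom 7: C, bond orders sum to 4 (valence 4) → 0 H
  atom 8: N, bond orders sum to 1 (valence 3) → 2 H
  atom 9: C, bond orders sum to 4 (valence 4) → 0 H
  atom 10: O, bond orders sum to 2 (valence 2) → 0 H
  atom 11: C, bond orders sum to 1 (valence 4) → 3 H
Totals → C:6, H:6, Br:1, I:1, N:2, O:1.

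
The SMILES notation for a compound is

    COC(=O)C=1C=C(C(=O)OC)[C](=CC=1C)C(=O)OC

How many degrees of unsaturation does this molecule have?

7

Molecular formula: C13H14O6.
DoU = (2C + 2 + N − H − X) / 2, where X is the halogen count and O/S are ignored.
    = (2·13 + 2 + 0 − 14 − 0) / 2 = 14 / 2 = 7.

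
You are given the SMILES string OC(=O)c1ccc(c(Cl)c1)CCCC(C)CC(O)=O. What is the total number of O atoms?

Scan the SMILES for O atoms (remember two-letter symbols like Cl and Br are single atoms).
Oxygen count: 4.

4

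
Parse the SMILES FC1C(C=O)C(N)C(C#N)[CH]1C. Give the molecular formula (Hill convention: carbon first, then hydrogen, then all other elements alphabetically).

C8H11FN2O

Walk through each heavy atom and fill implicit hydrogens from standard valence (C 4, N 3, O 2, S 2, halogen 1):
  atom 1: F (halogen, monovalent) → 0 H
  atom 2: C, bond orders sum to 3 (valence 4) → 1 H
  atom 3: C, bond orders sum to 3 (valence 4) → 1 H
  atom 4: C, bond orders sum to 3 (valence 4) → 1 H
  atom 5: O, bond orders sum to 2 (valence 2) → 0 H
  atom 6: C, bond orders sum to 3 (valence 4) → 1 H
  atom 7: N, bond orders sum to 1 (valence 3) → 2 H
  atom 8: C, bond orders sum to 3 (valence 4) → 1 H
  atom 9: C, bond orders sum to 4 (valence 4) → 0 H
  atom 10: N, bond orders sum to 3 (valence 3) → 0 H
  atom 11: C with explicit H count 1
  atom 12: C, bond orders sum to 1 (valence 4) → 3 H
Totals → C:8, H:11, F:1, N:2, O:1.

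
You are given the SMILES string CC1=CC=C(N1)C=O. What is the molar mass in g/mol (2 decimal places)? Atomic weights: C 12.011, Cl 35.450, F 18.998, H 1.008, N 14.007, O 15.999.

109.13 g/mol

First, the molecular formula is C6H7NO (counting implicit H from valence).
  C: 6 × 12.011 = 72.066
  H: 7 × 1.008 = 7.056
  N: 1 × 14.007 = 14.007
  O: 1 × 15.999 = 15.999
Sum: 6×12.011 + 7×1.008 + 1×14.007 + 1×15.999 = 109.128 → 109.13 g/mol.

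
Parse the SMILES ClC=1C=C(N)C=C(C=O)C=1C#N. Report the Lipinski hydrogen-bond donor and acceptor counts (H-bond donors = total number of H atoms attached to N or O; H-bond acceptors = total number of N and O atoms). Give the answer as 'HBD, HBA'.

Donors: find every N or O and count the H atoms it carries.
  atom 5 (N): bond orders sum to 1 → 2 H
  atom 9 (O): bond orders sum to 2 → 0 H
  atom 12 (N): bond orders sum to 3 → 0 H
Lipinski HBD = 2.
Acceptors: N atoms = 2, O atoms = 1 → HBA = 3.

2, 3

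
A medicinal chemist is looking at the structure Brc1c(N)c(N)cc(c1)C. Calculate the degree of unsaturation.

Molecular formula: C7H9BrN2.
DoU = (2C + 2 + N − H − X) / 2, where X is the halogen count and O/S are ignored.
    = (2·7 + 2 + 2 − 9 − 1) / 2 = 8 / 2 = 4.

4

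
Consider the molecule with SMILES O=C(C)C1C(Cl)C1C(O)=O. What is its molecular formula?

Walk through each heavy atom and fill implicit hydrogens from standard valence (C 4, N 3, O 2, S 2, halogen 1):
  atom 1: O, bond orders sum to 2 (valence 2) → 0 H
  atom 2: C, bond orders sum to 4 (valence 4) → 0 H
  atom 3: C, bond orders sum to 1 (valence 4) → 3 H
  atom 4: C, bond orders sum to 3 (valence 4) → 1 H
  atom 5: C, bond orders sum to 3 (valence 4) → 1 H
  atom 6: Cl (halogen, monovalent) → 0 H
  atom 7: C, bond orders sum to 3 (valence 4) → 1 H
  atom 8: C, bond orders sum to 4 (valence 4) → 0 H
  atom 9: O, bond orders sum to 1 (valence 2) → 1 H
  atom 10: O, bond orders sum to 2 (valence 2) → 0 H
Totals → C:6, H:7, Cl:1, O:3.
In Hill order: C6H7ClO3.

C6H7ClO3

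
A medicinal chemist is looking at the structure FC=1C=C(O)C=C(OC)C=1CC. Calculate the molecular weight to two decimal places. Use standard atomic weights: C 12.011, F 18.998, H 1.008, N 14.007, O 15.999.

170.18 g/mol

First, the molecular formula is C9H11FO2 (counting implicit H from valence).
  C: 9 × 12.011 = 108.099
  F: 1 × 18.998 = 18.998
  H: 11 × 1.008 = 11.088
  O: 2 × 15.999 = 31.998
Sum: 9×12.011 + 1×18.998 + 11×1.008 + 2×15.999 = 170.183 → 170.18 g/mol.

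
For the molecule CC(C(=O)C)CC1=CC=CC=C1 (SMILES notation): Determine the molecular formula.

C11H14O

Walk through each heavy atom and fill implicit hydrogens from standard valence (C 4, N 3, O 2, S 2, halogen 1):
  atom 1: C, bond orders sum to 1 (valence 4) → 3 H
  atom 2: C, bond orders sum to 3 (valence 4) → 1 H
  atom 3: C, bond orders sum to 4 (valence 4) → 0 H
  atom 4: O, bond orders sum to 2 (valence 2) → 0 H
  atom 5: C, bond orders sum to 1 (valence 4) → 3 H
  atom 6: C, bond orders sum to 2 (valence 4) → 2 H
  atom 7: C, bond orders sum to 4 (valence 4) → 0 H
  atom 8: C, bond orders sum to 3 (valence 4) → 1 H
  atom 9: C, bond orders sum to 3 (valence 4) → 1 H
  atom 10: C, bond orders sum to 3 (valence 4) → 1 H
  atom 11: C, bond orders sum to 3 (valence 4) → 1 H
  atom 12: C, bond orders sum to 3 (valence 4) → 1 H
Totals → C:11, H:14, O:1.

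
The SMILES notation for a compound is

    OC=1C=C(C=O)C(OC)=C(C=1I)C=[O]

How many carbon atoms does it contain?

9

Count every carbon token in the SMILES (each C, including those in ring-closure positions and inside branches).
Carbon count: 9.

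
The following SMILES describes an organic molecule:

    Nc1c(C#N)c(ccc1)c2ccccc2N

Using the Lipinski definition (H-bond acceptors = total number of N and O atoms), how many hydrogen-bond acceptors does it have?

N atoms: 3; O atoms: 0.
Lipinski HBA = 3 + 0 = 3.

3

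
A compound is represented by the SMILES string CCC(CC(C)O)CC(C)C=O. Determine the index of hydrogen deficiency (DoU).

Degree of unsaturation = (number of rings) + (number of π bonds).
Ring closures in the SMILES: 0.
π bonds: 1 double bond (each 1 DoU) → 1 DoU from unsaturation.
Total DoU = 0 + 1 = 1.

1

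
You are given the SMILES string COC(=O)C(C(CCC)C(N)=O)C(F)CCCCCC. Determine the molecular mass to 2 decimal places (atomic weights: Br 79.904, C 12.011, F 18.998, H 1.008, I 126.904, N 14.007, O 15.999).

First, the molecular formula is C15H28FNO3 (counting implicit H from valence).
  C: 15 × 12.011 = 180.165
  F: 1 × 18.998 = 18.998
  H: 28 × 1.008 = 28.224
  N: 1 × 14.007 = 14.007
  O: 3 × 15.999 = 47.997
Sum: 15×12.011 + 1×18.998 + 28×1.008 + 1×14.007 + 3×15.999 = 289.391 → 289.39 g/mol.

289.39 g/mol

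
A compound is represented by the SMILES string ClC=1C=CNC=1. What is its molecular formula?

Walk through each heavy atom and fill implicit hydrogens from standard valence (C 4, N 3, O 2, S 2, halogen 1):
  atom 1: Cl (halogen, monovalent) → 0 H
  atom 2: C, bond orders sum to 4 (valence 4) → 0 H
  atom 3: C, bond orders sum to 3 (valence 4) → 1 H
  atom 4: C, bond orders sum to 3 (valence 4) → 1 H
  atom 5: N, bond orders sum to 2 (valence 3) → 1 H
  atom 6: C, bond orders sum to 3 (valence 4) → 1 H
Totals → C:4, H:4, Cl:1, N:1.

C4H4ClN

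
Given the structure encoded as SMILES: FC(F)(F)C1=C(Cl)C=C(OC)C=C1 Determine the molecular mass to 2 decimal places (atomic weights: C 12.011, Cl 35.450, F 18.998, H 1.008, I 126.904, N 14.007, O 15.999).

First, the molecular formula is C8H6ClF3O (counting implicit H from valence).
  C: 8 × 12.011 = 96.088
  Cl: 1 × 35.450 = 35.450
  F: 3 × 18.998 = 56.994
  H: 6 × 1.008 = 6.048
  O: 1 × 15.999 = 15.999
Sum: 8×12.011 + 1×35.450 + 3×18.998 + 6×1.008 + 1×15.999 = 210.579 → 210.58 g/mol.

210.58 g/mol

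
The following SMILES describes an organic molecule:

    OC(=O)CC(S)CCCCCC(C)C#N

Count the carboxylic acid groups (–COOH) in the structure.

1

The carboxylic acid motif appears at heavy-atom position 2 in the SMILES.
Other groups present: 1 nitrile, 1 thiol.
Carboxylic acid count: 1.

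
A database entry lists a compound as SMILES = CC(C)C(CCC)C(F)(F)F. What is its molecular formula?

C8H15F3

Walk through each heavy atom and fill implicit hydrogens from standard valence (C 4, N 3, O 2, S 2, halogen 1):
  atom 1: C, bond orders sum to 1 (valence 4) → 3 H
  atom 2: C, bond orders sum to 3 (valence 4) → 1 H
  atom 3: C, bond orders sum to 1 (valence 4) → 3 H
  atom 4: C, bond orders sum to 3 (valence 4) → 1 H
  atom 5: C, bond orders sum to 2 (valence 4) → 2 H
  atom 6: C, bond orders sum to 2 (valence 4) → 2 H
  atom 7: C, bond orders sum to 1 (valence 4) → 3 H
  atom 8: C, bond orders sum to 4 (valence 4) → 0 H
  atom 9: F (halogen, monovalent) → 0 H
  atom 10: F (halogen, monovalent) → 0 H
  atom 11: F (halogen, monovalent) → 0 H
Totals → C:8, H:15, F:3.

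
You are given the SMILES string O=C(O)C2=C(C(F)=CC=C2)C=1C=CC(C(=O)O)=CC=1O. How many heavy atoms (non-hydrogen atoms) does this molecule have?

20

Every atom symbol written in the SMILES (organic subset) is one heavy atom; implicit H are not written.
Heavy atoms by element → C:14, F:1, O:5.
Total: 20.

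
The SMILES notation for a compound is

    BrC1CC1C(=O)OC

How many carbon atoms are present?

Count every carbon token in the SMILES (each C, including those in ring-closure positions and inside branches).
Carbon count: 5.

5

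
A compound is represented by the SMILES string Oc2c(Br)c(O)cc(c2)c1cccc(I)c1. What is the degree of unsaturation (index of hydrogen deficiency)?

8

Molecular formula: C12H8BrIO2.
DoU = (2C + 2 + N − H − X) / 2, where X is the halogen count and O/S are ignored.
    = (2·12 + 2 + 0 − 8 − 2) / 2 = 16 / 2 = 8.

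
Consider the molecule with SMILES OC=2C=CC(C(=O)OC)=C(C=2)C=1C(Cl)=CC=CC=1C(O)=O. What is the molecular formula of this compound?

Walk through each heavy atom and fill implicit hydrogens from standard valence (C 4, N 3, O 2, S 2, halogen 1):
  atom 1: O, bond orders sum to 1 (valence 2) → 1 H
  atom 2: C, bond orders sum to 4 (valence 4) → 0 H
  atom 3: C, bond orders sum to 3 (valence 4) → 1 H
  atom 4: C, bond orders sum to 3 (valence 4) → 1 H
  atom 5: C, bond orders sum to 4 (valence 4) → 0 H
  atom 6: C, bond orders sum to 4 (valence 4) → 0 H
  atom 7: O, bond orders sum to 2 (valence 2) → 0 H
  atom 8: O, bond orders sum to 2 (valence 2) → 0 H
  atom 9: C, bond orders sum to 1 (valence 4) → 3 H
  atom 10: C, bond orders sum to 4 (valence 4) → 0 H
  atom 11: C, bond orders sum to 3 (valence 4) → 1 H
  atom 12: C, bond orders sum to 4 (valence 4) → 0 H
  atom 13: C, bond orders sum to 4 (valence 4) → 0 H
  atom 14: Cl (halogen, monovalent) → 0 H
  atom 15: C, bond orders sum to 3 (valence 4) → 1 H
  atom 16: C, bond orders sum to 3 (valence 4) → 1 H
  atom 17: C, bond orders sum to 3 (valence 4) → 1 H
  atom 18: C, bond orders sum to 4 (valence 4) → 0 H
  atom 19: C, bond orders sum to 4 (valence 4) → 0 H
  atom 20: O, bond orders sum to 1 (valence 2) → 1 H
  atom 21: O, bond orders sum to 2 (valence 2) → 0 H
Totals → C:15, H:11, Cl:1, O:5.
In Hill order: C15H11ClO5.

C15H11ClO5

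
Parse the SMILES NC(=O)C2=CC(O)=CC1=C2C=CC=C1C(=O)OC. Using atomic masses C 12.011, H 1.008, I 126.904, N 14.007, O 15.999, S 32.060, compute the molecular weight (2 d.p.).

First, the molecular formula is C13H11NO4 (counting implicit H from valence).
  C: 13 × 12.011 = 156.143
  H: 11 × 1.008 = 11.088
  N: 1 × 14.007 = 14.007
  O: 4 × 15.999 = 63.996
Sum: 13×12.011 + 11×1.008 + 1×14.007 + 4×15.999 = 245.234 → 245.23 g/mol.

245.23 g/mol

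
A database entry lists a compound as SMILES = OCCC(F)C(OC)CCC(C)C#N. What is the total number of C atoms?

10

Count every carbon token in the SMILES (each C, including those in ring-closure positions and inside branches).
Carbon count: 10.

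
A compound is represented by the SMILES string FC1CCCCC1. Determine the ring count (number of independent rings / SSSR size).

In SMILES, each pair of matching ring-closure digits denotes one ring-closing bond; the number of such bonds equals the number of independent rings.
Ring-closure bonds here: 1.

1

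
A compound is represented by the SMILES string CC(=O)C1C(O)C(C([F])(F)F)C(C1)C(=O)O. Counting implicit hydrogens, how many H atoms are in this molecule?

11

Walk through each heavy atom and fill implicit hydrogens from standard valence (C 4, N 3, O 2, S 2, halogen 1):
  atom 1: C, bond orders sum to 1 (valence 4) → 3 H
  atom 2: C, bond orders sum to 4 (valence 4) → 0 H
  atom 3: O, bond orders sum to 2 (valence 2) → 0 H
  atom 4: C, bond orders sum to 3 (valence 4) → 1 H
  atom 5: C, bond orders sum to 3 (valence 4) → 1 H
  atom 6: O, bond orders sum to 1 (valence 2) → 1 H
  atom 7: C, bond orders sum to 3 (valence 4) → 1 H
  atom 8: C, bond orders sum to 4 (valence 4) → 0 H
  atom 9: F with explicit H count 0
  atom 10: F (halogen, monovalent) → 0 H
  atom 11: F (halogen, monovalent) → 0 H
  atom 12: C, bond orders sum to 3 (valence 4) → 1 H
  atom 13: C, bond orders sum to 2 (valence 4) → 2 H
  atom 14: C, bond orders sum to 4 (valence 4) → 0 H
  atom 15: O, bond orders sum to 2 (valence 2) → 0 H
  atom 16: O, bond orders sum to 1 (valence 2) → 1 H
Total hydrogens: 11.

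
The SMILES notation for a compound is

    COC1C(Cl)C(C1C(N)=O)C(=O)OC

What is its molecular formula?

C8H12ClNO4

Walk through each heavy atom and fill implicit hydrogens from standard valence (C 4, N 3, O 2, S 2, halogen 1):
  atom 1: C, bond orders sum to 1 (valence 4) → 3 H
  atom 2: O, bond orders sum to 2 (valence 2) → 0 H
  atom 3: C, bond orders sum to 3 (valence 4) → 1 H
  atom 4: C, bond orders sum to 3 (valence 4) → 1 H
  atom 5: Cl (halogen, monovalent) → 0 H
  atom 6: C, bond orders sum to 3 (valence 4) → 1 H
  atom 7: C, bond orders sum to 3 (valence 4) → 1 H
  atom 8: C, bond orders sum to 4 (valence 4) → 0 H
  atom 9: N, bond orders sum to 1 (valence 3) → 2 H
  atom 10: O, bond orders sum to 2 (valence 2) → 0 H
  atom 11: C, bond orders sum to 4 (valence 4) → 0 H
  atom 12: O, bond orders sum to 2 (valence 2) → 0 H
  atom 13: O, bond orders sum to 2 (valence 2) → 0 H
  atom 14: C, bond orders sum to 1 (valence 4) → 3 H
Totals → C:8, H:12, Cl:1, N:1, O:4.
In Hill order: C8H12ClNO4.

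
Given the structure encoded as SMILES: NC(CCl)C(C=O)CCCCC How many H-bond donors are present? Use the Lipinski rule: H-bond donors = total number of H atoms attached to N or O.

2

Donors: find every N or O and count the H atoms it carries.
  atom 1 (N): bond orders sum to 1 → 2 H
  atom 7 (O): bond orders sum to 2 → 0 H
Lipinski HBD = 2.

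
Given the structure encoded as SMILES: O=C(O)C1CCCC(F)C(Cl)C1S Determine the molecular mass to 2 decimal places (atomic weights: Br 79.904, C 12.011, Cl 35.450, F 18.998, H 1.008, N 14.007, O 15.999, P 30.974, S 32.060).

First, the molecular formula is C8H12ClFO2S (counting implicit H from valence).
  C: 8 × 12.011 = 96.088
  Cl: 1 × 35.450 = 35.450
  F: 1 × 18.998 = 18.998
  H: 12 × 1.008 = 12.096
  O: 2 × 15.999 = 31.998
  S: 1 × 32.060 = 32.060
Sum: 8×12.011 + 1×35.450 + 1×18.998 + 12×1.008 + 2×15.999 + 1×32.060 = 226.690 → 226.69 g/mol.

226.69 g/mol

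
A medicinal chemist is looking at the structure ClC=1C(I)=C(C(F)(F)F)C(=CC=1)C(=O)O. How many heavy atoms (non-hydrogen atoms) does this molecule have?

Every atom symbol written in the SMILES (organic subset) is one heavy atom; implicit H are not written.
Heavy atoms by element → C:8, Cl:1, F:3, I:1, O:2.
Total: 15.

15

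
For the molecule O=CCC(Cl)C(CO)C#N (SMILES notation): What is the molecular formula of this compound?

Walk through each heavy atom and fill implicit hydrogens from standard valence (C 4, N 3, O 2, S 2, halogen 1):
  atom 1: O, bond orders sum to 2 (valence 2) → 0 H
  atom 2: C, bond orders sum to 3 (valence 4) → 1 H
  atom 3: C, bond orders sum to 2 (valence 4) → 2 H
  atom 4: C, bond orders sum to 3 (valence 4) → 1 H
  atom 5: Cl (halogen, monovalent) → 0 H
  atom 6: C, bond orders sum to 3 (valence 4) → 1 H
  atom 7: C, bond orders sum to 2 (valence 4) → 2 H
  atom 8: O, bond orders sum to 1 (valence 2) → 1 H
  atom 9: C, bond orders sum to 4 (valence 4) → 0 H
  atom 10: N, bond orders sum to 3 (valence 3) → 0 H
Totals → C:6, H:8, Cl:1, N:1, O:2.
In Hill order: C6H8ClNO2.

C6H8ClNO2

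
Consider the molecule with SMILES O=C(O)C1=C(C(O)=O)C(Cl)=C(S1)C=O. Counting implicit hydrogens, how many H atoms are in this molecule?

3

Walk through each heavy atom and fill implicit hydrogens from standard valence (C 4, N 3, O 2, S 2, halogen 1):
  atom 1: O, bond orders sum to 2 (valence 2) → 0 H
  atom 2: C, bond orders sum to 4 (valence 4) → 0 H
  atom 3: O, bond orders sum to 1 (valence 2) → 1 H
  atom 4: C, bond orders sum to 4 (valence 4) → 0 H
  atom 5: C, bond orders sum to 4 (valence 4) → 0 H
  atom 6: C, bond orders sum to 4 (valence 4) → 0 H
  atom 7: O, bond orders sum to 1 (valence 2) → 1 H
  atom 8: O, bond orders sum to 2 (valence 2) → 0 H
  atom 9: C, bond orders sum to 4 (valence 4) → 0 H
  atom 10: Cl (halogen, monovalent) → 0 H
  atom 11: C, bond orders sum to 4 (valence 4) → 0 H
  atom 12: S, bond orders sum to 2 (valence 2) → 0 H
  atom 13: C, bond orders sum to 3 (valence 4) → 1 H
  atom 14: O, bond orders sum to 2 (valence 2) → 0 H
Total hydrogens: 3.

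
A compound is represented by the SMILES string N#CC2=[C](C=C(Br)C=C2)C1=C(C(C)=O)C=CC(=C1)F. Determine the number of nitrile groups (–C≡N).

The nitrile motif appears at heavy-atom position 2 in the SMILES.
Other groups present: 1 ketone.
Nitrile count: 1.

1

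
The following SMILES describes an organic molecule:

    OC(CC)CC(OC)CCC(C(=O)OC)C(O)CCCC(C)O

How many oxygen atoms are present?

6

Scan the SMILES for O atoms (remember two-letter symbols like Cl and Br are single atoms).
Oxygen count: 6.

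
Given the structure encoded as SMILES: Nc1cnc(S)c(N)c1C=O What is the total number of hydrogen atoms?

7

Walk through each heavy atom and fill implicit hydrogens from standard valence (C 4, N 3, O 2, S 2, halogen 1); for lowercase aromatic atoms, an aromatic c carries 1 H when it has two neighbours and 0 H with three, and aromatic n carries 0 H:
  atom 1: N, bond orders sum to 1 (valence 3) → 2 H
  atom 2: aromatic c, 3 neighbours → 0 H
  atom 3: aromatic c, 2 neighbours → 1 H
  atom 4: aromatic n, 2 neighbours → 0 H
  atom 5: aromatic c, 3 neighbours → 0 H
  atom 6: S, bond orders sum to 1 (valence 2) → 1 H
  atom 7: aromatic c, 3 neighbours → 0 H
  atom 8: N, bond orders sum to 1 (valence 3) → 2 H
  atom 9: aromatic c, 3 neighbours → 0 H
  atom 10: C, bond orders sum to 3 (valence 4) → 1 H
  atom 11: O, bond orders sum to 2 (valence 2) → 0 H
Total hydrogens: 7.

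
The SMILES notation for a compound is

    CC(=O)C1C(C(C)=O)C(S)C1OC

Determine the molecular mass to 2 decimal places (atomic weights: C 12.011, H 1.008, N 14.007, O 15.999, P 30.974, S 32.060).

202.27 g/mol

First, the molecular formula is C9H14O3S (counting implicit H from valence).
  C: 9 × 12.011 = 108.099
  H: 14 × 1.008 = 14.112
  O: 3 × 15.999 = 47.997
  S: 1 × 32.060 = 32.060
Sum: 9×12.011 + 14×1.008 + 3×15.999 + 1×32.060 = 202.268 → 202.27 g/mol.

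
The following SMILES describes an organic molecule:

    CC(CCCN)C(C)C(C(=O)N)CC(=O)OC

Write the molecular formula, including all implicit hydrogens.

C12H24N2O3

Walk through each heavy atom and fill implicit hydrogens from standard valence (C 4, N 3, O 2, S 2, halogen 1):
  atom 1: C, bond orders sum to 1 (valence 4) → 3 H
  atom 2: C, bond orders sum to 3 (valence 4) → 1 H
  atom 3: C, bond orders sum to 2 (valence 4) → 2 H
  atom 4: C, bond orders sum to 2 (valence 4) → 2 H
  atom 5: C, bond orders sum to 2 (valence 4) → 2 H
  atom 6: N, bond orders sum to 1 (valence 3) → 2 H
  atom 7: C, bond orders sum to 3 (valence 4) → 1 H
  atom 8: C, bond orders sum to 1 (valence 4) → 3 H
  atom 9: C, bond orders sum to 3 (valence 4) → 1 H
  atom 10: C, bond orders sum to 4 (valence 4) → 0 H
  atom 11: O, bond orders sum to 2 (valence 2) → 0 H
  atom 12: N, bond orders sum to 1 (valence 3) → 2 H
  atom 13: C, bond orders sum to 2 (valence 4) → 2 H
  atom 14: C, bond orders sum to 4 (valence 4) → 0 H
  atom 15: O, bond orders sum to 2 (valence 2) → 0 H
  atom 16: O, bond orders sum to 2 (valence 2) → 0 H
  atom 17: C, bond orders sum to 1 (valence 4) → 3 H
Totals → C:12, H:24, N:2, O:3.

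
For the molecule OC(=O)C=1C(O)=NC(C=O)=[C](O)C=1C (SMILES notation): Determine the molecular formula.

C8H7NO5

Walk through each heavy atom and fill implicit hydrogens from standard valence (C 4, N 3, O 2, S 2, halogen 1):
  atom 1: O, bond orders sum to 1 (valence 2) → 1 H
  atom 2: C, bond orders sum to 4 (valence 4) → 0 H
  atom 3: O, bond orders sum to 2 (valence 2) → 0 H
  atom 4: C, bond orders sum to 4 (valence 4) → 0 H
  atom 5: C, bond orders sum to 4 (valence 4) → 0 H
  atom 6: O, bond orders sum to 1 (valence 2) → 1 H
  atom 7: N, bond orders sum to 3 (valence 3) → 0 H
  atom 8: C, bond orders sum to 4 (valence 4) → 0 H
  atom 9: C, bond orders sum to 3 (valence 4) → 1 H
  atom 10: O, bond orders sum to 2 (valence 2) → 0 H
  atom 11: C with explicit H count 0
  atom 12: O, bond orders sum to 1 (valence 2) → 1 H
  atom 13: C, bond orders sum to 4 (valence 4) → 0 H
  atom 14: C, bond orders sum to 1 (valence 4) → 3 H
Totals → C:8, H:7, N:1, O:5.
In Hill order: C8H7NO5.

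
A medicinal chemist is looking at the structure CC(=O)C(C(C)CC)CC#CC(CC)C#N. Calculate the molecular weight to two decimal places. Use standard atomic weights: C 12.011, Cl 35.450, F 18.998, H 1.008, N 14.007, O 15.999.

219.33 g/mol

First, the molecular formula is C14H21NO (counting implicit H from valence).
  C: 14 × 12.011 = 168.154
  H: 21 × 1.008 = 21.168
  N: 1 × 14.007 = 14.007
  O: 1 × 15.999 = 15.999
Sum: 14×12.011 + 21×1.008 + 1×14.007 + 1×15.999 = 219.328 → 219.33 g/mol.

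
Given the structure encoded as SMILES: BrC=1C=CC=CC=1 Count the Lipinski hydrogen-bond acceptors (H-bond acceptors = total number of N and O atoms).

N atoms: 0; O atoms: 0.
Lipinski HBA = 0 + 0 = 0.

0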